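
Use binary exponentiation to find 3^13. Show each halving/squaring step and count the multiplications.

Computing 3^13 by squaring (build up from 3^1; each line after the first costs one multiplication):

3^1 = 3
3^2 = (3^1)^2 = 3^2 = 9
3^3 = 3 * 3^2 = 3 * 9 = 27
3^6 = (3^3)^2 = 27^2 = 729
3^12 = (3^6)^2 = 729^2 = 531441
3^13 = 3 * 3^12 = 3 * 531441 = 1594323

Result: 1594323
Multiplications needed: 5 (5 lines after 3^1)

3^13 = 1594323. Using exponentiation by squaring, this requires 5 multiplications. The key idea: if the exponent is even, square the half-power; if odd, multiply by the base once.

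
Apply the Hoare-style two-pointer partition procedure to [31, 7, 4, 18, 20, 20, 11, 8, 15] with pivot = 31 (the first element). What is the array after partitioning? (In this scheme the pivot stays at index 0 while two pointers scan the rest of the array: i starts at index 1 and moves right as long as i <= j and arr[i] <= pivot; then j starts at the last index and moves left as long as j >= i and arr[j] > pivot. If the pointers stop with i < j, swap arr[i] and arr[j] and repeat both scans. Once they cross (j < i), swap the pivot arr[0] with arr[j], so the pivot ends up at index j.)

Hoare-style two-pointer partition with pivot = 31:

Initial array: [31, 7, 4, 18, 20, 20, 11, 8, 15]

Pointers start at i = 1, j = 8.
i ends at 9, j ends at 8: the pointers have crossed (j < i), so scanning stops.

Swap pivot arr[0] with arr[8] to place pivot at position 8: [15, 7, 4, 18, 20, 20, 11, 8, 31]
Pivot position: 8

After partitioning with pivot 31, the array becomes [15, 7, 4, 18, 20, 20, 11, 8, 31]. The pivot is placed at index 8. All elements to the left of the pivot are <= 31, and all elements to the right are > 31.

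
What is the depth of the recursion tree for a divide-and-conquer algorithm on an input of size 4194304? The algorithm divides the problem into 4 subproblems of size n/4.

For divide and conquer with division factor 4:

Problem sizes at each level:
Level 0: 4194304
Level 1: 1048576
Level 2: 262144
Level 3: 65536
Level 4: 16384
Level 5: 4096
Level 6: 1024
Level 7: 256
Level 8: 64
Level 9: 16
Level 10: 4
Level 11: 1

The root is level 0 and the size-1 base case is level 11 (the tree spans levels 0 through 11, i.e. 12 levels counting the root), so the depth is the number of divisions: log_4(4194304) = 11

The recursion tree depth is log_4(4194304) = 11. At each level, the problem size is divided by 4, so it takes 11 divisions to reduce to a base case of size 1. The algorithm makes 4 recursive calls at each level.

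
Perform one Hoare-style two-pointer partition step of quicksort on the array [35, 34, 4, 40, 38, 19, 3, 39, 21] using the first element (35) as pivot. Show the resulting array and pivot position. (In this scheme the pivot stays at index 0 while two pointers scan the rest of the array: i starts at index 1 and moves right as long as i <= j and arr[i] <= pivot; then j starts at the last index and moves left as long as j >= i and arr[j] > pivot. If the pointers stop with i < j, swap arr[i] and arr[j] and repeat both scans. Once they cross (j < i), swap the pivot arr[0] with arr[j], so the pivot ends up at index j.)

Hoare-style two-pointer partition with pivot = 35:

Initial array: [35, 34, 4, 40, 38, 19, 3, 39, 21]

Pointers start at i = 1, j = 8.
i stops at index 3 (arr[3]=40 > 35), j stops at index 8 (arr[8]=21 <= 35): swap arr[3] and arr[8], array becomes [35, 34, 4, 21, 38, 19, 3, 39, 40]
i stops at index 4 (arr[4]=38 > 35), j stops at index 6 (arr[6]=3 <= 35): swap arr[4] and arr[6], array becomes [35, 34, 4, 21, 3, 19, 38, 39, 40]
i ends at 6, j ends at 5: the pointers have crossed (j < i), so scanning stops.

Swap pivot arr[0] with arr[5] to place pivot at position 5: [19, 34, 4, 21, 3, 35, 38, 39, 40]
Pivot position: 5

After partitioning with pivot 35, the array becomes [19, 34, 4, 21, 3, 35, 38, 39, 40]. The pivot is placed at index 5. All elements to the left of the pivot are <= 35, and all elements to the right are > 35.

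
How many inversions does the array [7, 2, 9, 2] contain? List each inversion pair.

Finding inversions in [7, 2, 9, 2]:

(0, 1): arr[0]=7 > arr[1]=2
(0, 3): arr[0]=7 > arr[3]=2
(2, 3): arr[2]=9 > arr[3]=2

Total inversions: 3

The array has 3 inversion(s): (0,1), (0,3), (2,3). Each pair (i,j) satisfies i < j and arr[i] > arr[j].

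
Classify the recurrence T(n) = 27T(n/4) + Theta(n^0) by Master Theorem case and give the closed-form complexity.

Master Theorem for T(n) = 27T(n/4) + O(n^0):

a = 27, b = 4, c = 0
log_b(a) = log_4(27) = 2.3774

Case 1: c = 0 < log_4(27) = 2.3774
T(n) = O(n^(log_4 27))

For T(n) = 27T(n/4) + O(n^0): log_4(27) = 2.3774. This is Case 1 of the Master Theorem (c < log_b(a), work dominated by leaves), giving O(n^(log_4 27)).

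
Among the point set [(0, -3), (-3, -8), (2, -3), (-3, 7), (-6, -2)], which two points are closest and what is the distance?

Computing all pairwise distances among 5 points:

d((0, -3), (-3, -8)) = 5.831
d((0, -3), (2, -3)) = 2.0 <-- minimum
d((0, -3), (-3, 7)) = 10.4403
d((0, -3), (-6, -2)) = 6.0828
d((-3, -8), (2, -3)) = 7.0711
d((-3, -8), (-3, 7)) = 15.0
d((-3, -8), (-6, -2)) = 6.7082
d((2, -3), (-3, 7)) = 11.1803
d((2, -3), (-6, -2)) = 8.0623
d((-3, 7), (-6, -2)) = 9.4868

Closest pair: (0, -3) and (2, -3) with distance 2.0

The closest pair is (0, -3) and (2, -3) with Euclidean distance 2.0. For 5 points, brute-force pairwise comparison is shown above. For large n, the divide-and-conquer algorithm (sort by x, recurse on halves, check the dividing strip) achieves O(n log n).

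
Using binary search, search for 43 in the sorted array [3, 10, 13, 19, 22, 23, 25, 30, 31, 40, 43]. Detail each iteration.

Binary search for 43 in [3, 10, 13, 19, 22, 23, 25, 30, 31, 40, 43]:

lo=0, hi=10, mid=5, arr[mid]=23 -> 23 < 43, search right half
lo=6, hi=10, mid=8, arr[mid]=31 -> 31 < 43, search right half
lo=9, hi=10, mid=9, arr[mid]=40 -> 40 < 43, search right half
lo=10, hi=10, mid=10, arr[mid]=43 -> Found target at index 10!

Binary search finds 43 at index 10 after 4 comparisons. The search repeatedly halves the search space by comparing with the middle element.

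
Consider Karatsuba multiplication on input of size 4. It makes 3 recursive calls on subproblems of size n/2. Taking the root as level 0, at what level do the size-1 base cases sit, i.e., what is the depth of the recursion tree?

For divide and conquer with division factor 2:

Problem sizes at each level:
Level 0: 4
Level 1: 2
Level 2: 1

The root is level 0 and the size-1 base case is level 2 (the tree spans levels 0 through 2, i.e. 3 levels counting the root), so the depth is the number of divisions: log_2(4) = 2

The recursion tree depth is log_2(4) = 2. At each level, the problem size is divided by 2, so it takes 2 divisions to reduce to a base case of size 1. The algorithm makes 3 recursive calls at each level.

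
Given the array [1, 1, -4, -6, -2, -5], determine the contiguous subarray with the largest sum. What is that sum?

Using Kadane's algorithm on [1, 1, -4, -6, -2, -5]:

Scanning through the array:
Position 1 (value 1): max_ending_here = 2, max_so_far = 2
Position 2 (value -4): max_ending_here = -2, max_so_far = 2
Position 3 (value -6): max_ending_here = -6, max_so_far = 2
Position 4 (value -2): max_ending_here = -2, max_so_far = 2
Position 5 (value -5): max_ending_here = -5, max_so_far = 2

Maximum subarray: [1, 1]
Maximum sum: 2

The maximum subarray is [1, 1] with sum 2. This subarray runs from index 0 to index 1.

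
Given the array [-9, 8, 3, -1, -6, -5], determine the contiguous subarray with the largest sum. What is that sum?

Using Kadane's algorithm on [-9, 8, 3, -1, -6, -5]:

Scanning through the array:
Position 1 (value 8): max_ending_here = 8, max_so_far = 8
Position 2 (value 3): max_ending_here = 11, max_so_far = 11
Position 3 (value -1): max_ending_here = 10, max_so_far = 11
Position 4 (value -6): max_ending_here = 4, max_so_far = 11
Position 5 (value -5): max_ending_here = -1, max_so_far = 11

Maximum subarray: [8, 3]
Maximum sum: 11

The maximum subarray is [8, 3] with sum 11. This subarray runs from index 1 to index 2.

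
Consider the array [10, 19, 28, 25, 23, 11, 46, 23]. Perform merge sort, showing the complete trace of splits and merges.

Merge sort trace:

Split: [10, 19, 28, 25, 23, 11, 46, 23] -> [10, 19, 28, 25] and [23, 11, 46, 23]
  Split: [10, 19, 28, 25] -> [10, 19] and [28, 25]
    Split: [10, 19] -> [10] and [19]
    Merge: [10] + [19] -> [10, 19]
    Split: [28, 25] -> [28] and [25]
    Merge: [28] + [25] -> [25, 28]
  Merge: [10, 19] + [25, 28] -> [10, 19, 25, 28]
  Split: [23, 11, 46, 23] -> [23, 11] and [46, 23]
    Split: [23, 11] -> [23] and [11]
    Merge: [23] + [11] -> [11, 23]
    Split: [46, 23] -> [46] and [23]
    Merge: [46] + [23] -> [23, 46]
  Merge: [11, 23] + [23, 46] -> [11, 23, 23, 46]
Merge: [10, 19, 25, 28] + [11, 23, 23, 46] -> [10, 11, 19, 23, 23, 25, 28, 46]

Final sorted array: [10, 11, 19, 23, 23, 25, 28, 46]

The merge sort proceeds by recursively splitting the array and merging sorted halves.
After all merges, the sorted array is [10, 11, 19, 23, 23, 25, 28, 46].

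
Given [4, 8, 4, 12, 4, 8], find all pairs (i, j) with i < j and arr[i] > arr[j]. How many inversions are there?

Finding inversions in [4, 8, 4, 12, 4, 8]:

(1, 2): arr[1]=8 > arr[2]=4
(1, 4): arr[1]=8 > arr[4]=4
(3, 4): arr[3]=12 > arr[4]=4
(3, 5): arr[3]=12 > arr[5]=8

Total inversions: 4

The array has 4 inversion(s): (1,2), (1,4), (3,4), (3,5). Each pair (i,j) satisfies i < j and arr[i] > arr[j].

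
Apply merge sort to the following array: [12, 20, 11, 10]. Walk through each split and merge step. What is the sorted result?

Merge sort trace:

Split: [12, 20, 11, 10] -> [12, 20] and [11, 10]
  Split: [12, 20] -> [12] and [20]
  Merge: [12] + [20] -> [12, 20]
  Split: [11, 10] -> [11] and [10]
  Merge: [11] + [10] -> [10, 11]
Merge: [12, 20] + [10, 11] -> [10, 11, 12, 20]

Final sorted array: [10, 11, 12, 20]

The merge sort proceeds by recursively splitting the array and merging sorted halves.
After all merges, the sorted array is [10, 11, 12, 20].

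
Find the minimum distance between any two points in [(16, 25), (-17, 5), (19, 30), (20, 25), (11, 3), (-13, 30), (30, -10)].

Computing all pairwise distances among 7 points:

d((16, 25), (-17, 5)) = 38.5876
d((16, 25), (19, 30)) = 5.831
d((16, 25), (20, 25)) = 4.0 <-- minimum
d((16, 25), (11, 3)) = 22.561
d((16, 25), (-13, 30)) = 29.4279
d((16, 25), (30, -10)) = 37.6962
d((-17, 5), (19, 30)) = 43.8292
d((-17, 5), (20, 25)) = 42.0595
d((-17, 5), (11, 3)) = 28.0713
d((-17, 5), (-13, 30)) = 25.318
d((-17, 5), (30, -10)) = 49.3356
d((19, 30), (20, 25)) = 5.099
d((19, 30), (11, 3)) = 28.1603
d((19, 30), (-13, 30)) = 32.0
d((19, 30), (30, -10)) = 41.4849
d((20, 25), (11, 3)) = 23.7697
d((20, 25), (-13, 30)) = 33.3766
d((20, 25), (30, -10)) = 36.4005
d((11, 3), (-13, 30)) = 36.1248
d((11, 3), (30, -10)) = 23.0217
d((-13, 30), (30, -10)) = 58.7282

Closest pair: (16, 25) and (20, 25) with distance 4.0

The closest pair is (16, 25) and (20, 25) with Euclidean distance 4.0. For 7 points, brute-force pairwise comparison is shown above. For large n, the divide-and-conquer algorithm (sort by x, recurse on halves, check the dividing strip) achieves O(n log n).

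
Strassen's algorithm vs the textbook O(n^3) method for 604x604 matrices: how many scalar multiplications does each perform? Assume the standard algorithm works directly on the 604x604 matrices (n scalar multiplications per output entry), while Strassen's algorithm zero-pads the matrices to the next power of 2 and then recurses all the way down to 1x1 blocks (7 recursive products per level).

Matrix multiplication for 604x604 matrices:

Strassen's algorithm requires power-of-2 dimensions. Pad 604x604 to 1024x1024 (next power of 2).

Standard algorithm: 604^3 = 220348864 multiplications
Strassen's algorithm: 7^(log2(1024)) = 7^10 = 282475249 multiplications
Difference: 220348864 - 282475249 = -62126385 (Strassen uses MORE here due to padding overhead — for small or just-over-power-of-2 n, padding can outweigh the per-level savings)

Standard: 220348864 multiplications (604^3). Strassen: 282475249 multiplications (7^10, after padding to 1024x1024). Strassen reduces 8 recursive multiplications to 7 at each level.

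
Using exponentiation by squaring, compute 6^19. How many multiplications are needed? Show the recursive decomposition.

Computing 6^19 by squaring (build up from 6^1; each line after the first costs one multiplication):

6^1 = 6
6^2 = (6^1)^2 = 6^2 = 36
6^4 = (6^2)^2 = 36^2 = 1296
6^8 = (6^4)^2 = 1296^2 = 1679616
6^9 = 6 * 6^8 = 6 * 1679616 = 10077696
6^18 = (6^9)^2 = 10077696^2 = 101559956668416
6^19 = 6 * 6^18 = 6 * 101559956668416 = 609359740010496

Result: 609359740010496
Multiplications needed: 6 (6 lines after 6^1)

6^19 = 609359740010496. Using exponentiation by squaring, this requires 6 multiplications. The key idea: if the exponent is even, square the half-power; if odd, multiply by the base once.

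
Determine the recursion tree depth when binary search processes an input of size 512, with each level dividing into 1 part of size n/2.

For divide and conquer with division factor 2:

Problem sizes at each level:
Level 0: 512
Level 1: 256
Level 2: 128
Level 3: 64
Level 4: 32
Level 5: 16
Level 6: 8
Level 7: 4
Level 8: 2
Level 9: 1

The root is level 0 and the size-1 base case is level 9 (the tree spans levels 0 through 9, i.e. 10 levels counting the root), so the depth is the number of divisions: log_2(512) = 9

The recursion tree depth is log_2(512) = 9. At each level, the problem size is divided by 2, so it takes 9 divisions to reduce to a base case of size 1. The algorithm makes 1 recursive call at each level.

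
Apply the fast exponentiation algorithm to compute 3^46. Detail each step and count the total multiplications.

Computing 3^46 by squaring (build up from 3^1; each line after the first costs one multiplication):

3^1 = 3
3^2 = (3^1)^2 = 3^2 = 9
3^4 = (3^2)^2 = 9^2 = 81
3^5 = 3 * 3^4 = 3 * 81 = 243
3^10 = (3^5)^2 = 243^2 = 59049
3^11 = 3 * 3^10 = 3 * 59049 = 177147
3^22 = (3^11)^2 = 177147^2 = 31381059609
3^23 = 3 * 3^22 = 3 * 31381059609 = 94143178827
3^46 = (3^23)^2 = 94143178827^2 = 8862938119652501095929

Result: 8862938119652501095929
Multiplications needed: 8 (8 lines after 3^1)

3^46 = 8862938119652501095929. Using exponentiation by squaring, this requires 8 multiplications. The key idea: if the exponent is even, square the half-power; if odd, multiply by the base once.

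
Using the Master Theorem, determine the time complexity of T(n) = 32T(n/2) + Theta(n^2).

Master Theorem for T(n) = 32T(n/2) + O(n^2):

a = 32, b = 2, c = 2
log_b(a) = log_2(32) = 5.0000

Case 1: c = 2 < log_2(32) = 5.0000
T(n) = O(n^(log_2 32)) = O(n^5)

For T(n) = 32T(n/2) + O(n^2): log_2(32) = 5.0000. This is Case 1 of the Master Theorem (c < log_b(a), work dominated by leaves), giving O(n^5).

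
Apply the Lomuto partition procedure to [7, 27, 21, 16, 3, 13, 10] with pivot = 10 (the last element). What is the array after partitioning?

Lomuto partition with pivot = 10:

Initial array: [7, 27, 21, 16, 3, 13, 10]

arr[0]=7 <= 10: swap with position 0, array becomes [7, 27, 21, 16, 3, 13, 10]
arr[1]=27 > 10: no swap
arr[2]=21 > 10: no swap
arr[3]=16 > 10: no swap
arr[4]=3 <= 10: swap with position 1, array becomes [7, 3, 21, 16, 27, 13, 10]
arr[5]=13 > 10: no swap

Place pivot at position 2: [7, 3, 10, 16, 27, 13, 21]
Pivot position: 2

After partitioning with pivot 10, the array becomes [7, 3, 10, 16, 27, 13, 21]. The pivot is placed at index 2. All elements to the left of the pivot are <= 10, and all elements to the right are > 10.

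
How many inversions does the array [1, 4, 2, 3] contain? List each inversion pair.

Finding inversions in [1, 4, 2, 3]:

(1, 2): arr[1]=4 > arr[2]=2
(1, 3): arr[1]=4 > arr[3]=3

Total inversions: 2

The array has 2 inversion(s): (1,2), (1,3). Each pair (i,j) satisfies i < j and arr[i] > arr[j].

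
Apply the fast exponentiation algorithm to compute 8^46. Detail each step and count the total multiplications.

Computing 8^46 by squaring (build up from 8^1; each line after the first costs one multiplication):

8^1 = 8
8^2 = (8^1)^2 = 8^2 = 64
8^4 = (8^2)^2 = 64^2 = 4096
8^5 = 8 * 8^4 = 8 * 4096 = 32768
8^10 = (8^5)^2 = 32768^2 = 1073741824
8^11 = 8 * 8^10 = 8 * 1073741824 = 8589934592
8^22 = (8^11)^2 = 8589934592^2 = 73786976294838206464
8^23 = 8 * 8^22 = 8 * 73786976294838206464 = 590295810358705651712
8^46 = (8^23)^2 = 590295810358705651712^2 = 348449143727040986586495598010130648530944

Result: 348449143727040986586495598010130648530944
Multiplications needed: 8 (8 lines after 8^1)

8^46 = 348449143727040986586495598010130648530944. Using exponentiation by squaring, this requires 8 multiplications. The key idea: if the exponent is even, square the half-power; if odd, multiply by the base once.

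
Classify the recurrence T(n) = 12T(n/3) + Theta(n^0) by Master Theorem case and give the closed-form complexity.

Master Theorem for T(n) = 12T(n/3) + O(n^0):

a = 12, b = 3, c = 0
log_b(a) = log_3(12) = 2.2619

Case 1: c = 0 < log_3(12) = 2.2619
T(n) = O(n^(log_3 12))

For T(n) = 12T(n/3) + O(n^0): log_3(12) = 2.2619. This is Case 1 of the Master Theorem (c < log_b(a), work dominated by leaves), giving O(n^(log_3 12)).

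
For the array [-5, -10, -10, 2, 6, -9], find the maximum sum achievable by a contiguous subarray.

Using Kadane's algorithm on [-5, -10, -10, 2, 6, -9]:

Scanning through the array:
Position 1 (value -10): max_ending_here = -10, max_so_far = -5
Position 2 (value -10): max_ending_here = -10, max_so_far = -5
Position 3 (value 2): max_ending_here = 2, max_so_far = 2
Position 4 (value 6): max_ending_here = 8, max_so_far = 8
Position 5 (value -9): max_ending_here = -1, max_so_far = 8

Maximum subarray: [2, 6]
Maximum sum: 8

The maximum subarray is [2, 6] with sum 8. This subarray runs from index 3 to index 4.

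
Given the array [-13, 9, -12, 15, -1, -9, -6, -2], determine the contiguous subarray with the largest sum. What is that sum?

Using Kadane's algorithm on [-13, 9, -12, 15, -1, -9, -6, -2]:

Scanning through the array:
Position 1 (value 9): max_ending_here = 9, max_so_far = 9
Position 2 (value -12): max_ending_here = -3, max_so_far = 9
Position 3 (value 15): max_ending_here = 15, max_so_far = 15
Position 4 (value -1): max_ending_here = 14, max_so_far = 15
Position 5 (value -9): max_ending_here = 5, max_so_far = 15
Position 6 (value -6): max_ending_here = -1, max_so_far = 15
Position 7 (value -2): max_ending_here = -2, max_so_far = 15

Maximum subarray: [15]
Maximum sum: 15

The maximum subarray is [15] with sum 15. This subarray runs from index 3 to index 3.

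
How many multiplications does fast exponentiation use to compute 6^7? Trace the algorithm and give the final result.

Computing 6^7 by squaring (build up from 6^1; each line after the first costs one multiplication):

6^1 = 6
6^2 = (6^1)^2 = 6^2 = 36
6^3 = 6 * 6^2 = 6 * 36 = 216
6^6 = (6^3)^2 = 216^2 = 46656
6^7 = 6 * 6^6 = 6 * 46656 = 279936

Result: 279936
Multiplications needed: 4 (4 lines after 6^1)

6^7 = 279936. Using exponentiation by squaring, this requires 4 multiplications. The key idea: if the exponent is even, square the half-power; if odd, multiply by the base once.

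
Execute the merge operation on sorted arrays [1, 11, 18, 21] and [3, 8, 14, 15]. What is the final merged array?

Merging process:

Compare 1 vs 3: take 1 from left. Merged: [1]
Compare 11 vs 3: take 3 from right. Merged: [1, 3]
Compare 11 vs 8: take 8 from right. Merged: [1, 3, 8]
Compare 11 vs 14: take 11 from left. Merged: [1, 3, 8, 11]
Compare 18 vs 14: take 14 from right. Merged: [1, 3, 8, 11, 14]
Compare 18 vs 15: take 15 from right. Merged: [1, 3, 8, 11, 14, 15]
Append remaining from left: [18, 21]. Merged: [1, 3, 8, 11, 14, 15, 18, 21]

Final merged array: [1, 3, 8, 11, 14, 15, 18, 21]
Total comparisons: 6

The merged array is [1, 3, 8, 11, 14, 15, 18, 21], requiring 6 comparisons. The merge step runs in O(n) time where n is the total number of elements.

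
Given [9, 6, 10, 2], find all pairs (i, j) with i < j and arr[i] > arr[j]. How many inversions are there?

Finding inversions in [9, 6, 10, 2]:

(0, 1): arr[0]=9 > arr[1]=6
(0, 3): arr[0]=9 > arr[3]=2
(1, 3): arr[1]=6 > arr[3]=2
(2, 3): arr[2]=10 > arr[3]=2

Total inversions: 4

The array has 4 inversion(s): (0,1), (0,3), (1,3), (2,3). Each pair (i,j) satisfies i < j and arr[i] > arr[j].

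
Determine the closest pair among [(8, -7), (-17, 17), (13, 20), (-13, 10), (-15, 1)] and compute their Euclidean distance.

Computing all pairwise distances among 5 points:

d((8, -7), (-17, 17)) = 34.6554
d((8, -7), (13, 20)) = 27.4591
d((8, -7), (-13, 10)) = 27.0185
d((8, -7), (-15, 1)) = 24.3516
d((-17, 17), (13, 20)) = 30.1496
d((-17, 17), (-13, 10)) = 8.0623 <-- minimum
d((-17, 17), (-15, 1)) = 16.1245
d((13, 20), (-13, 10)) = 27.8568
d((13, 20), (-15, 1)) = 33.8378
d((-13, 10), (-15, 1)) = 9.2195

Closest pair: (-17, 17) and (-13, 10) with distance 8.0623

The closest pair is (-17, 17) and (-13, 10) with Euclidean distance 8.0623. For 5 points, brute-force pairwise comparison is shown above. For large n, the divide-and-conquer algorithm (sort by x, recurse on halves, check the dividing strip) achieves O(n log n).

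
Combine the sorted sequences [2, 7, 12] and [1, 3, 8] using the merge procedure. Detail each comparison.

Merging process:

Compare 2 vs 1: take 1 from right. Merged: [1]
Compare 2 vs 3: take 2 from left. Merged: [1, 2]
Compare 7 vs 3: take 3 from right. Merged: [1, 2, 3]
Compare 7 vs 8: take 7 from left. Merged: [1, 2, 3, 7]
Compare 12 vs 8: take 8 from right. Merged: [1, 2, 3, 7, 8]
Append remaining from left: [12]. Merged: [1, 2, 3, 7, 8, 12]

Final merged array: [1, 2, 3, 7, 8, 12]
Total comparisons: 5

The merged array is [1, 2, 3, 7, 8, 12], requiring 5 comparisons. The merge step runs in O(n) time where n is the total number of elements.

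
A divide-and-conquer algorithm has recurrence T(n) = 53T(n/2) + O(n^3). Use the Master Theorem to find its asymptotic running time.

Master Theorem for T(n) = 53T(n/2) + O(n^3):

a = 53, b = 2, c = 3
log_b(a) = log_2(53) = 5.7279

Case 1: c = 3 < log_2(53) = 5.7279
T(n) = O(n^(log_2 53))

For T(n) = 53T(n/2) + O(n^3): log_2(53) = 5.7279. This is Case 1 of the Master Theorem (c < log_b(a), work dominated by leaves), giving O(n^(log_2 53)).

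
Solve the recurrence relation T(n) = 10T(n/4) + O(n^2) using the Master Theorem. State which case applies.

Master Theorem for T(n) = 10T(n/4) + O(n^2):

a = 10, b = 4, c = 2
log_b(a) = log_4(10) = 1.6610

Case 3: c = 2 > log_4(10) = 1.6610
T(n) = O(n^2) = O(n^2)

For T(n) = 10T(n/4) + O(n^2): log_4(10) = 1.6610. This is Case 3 of the Master Theorem (c > log_b(a), work dominated by root), giving O(n^2).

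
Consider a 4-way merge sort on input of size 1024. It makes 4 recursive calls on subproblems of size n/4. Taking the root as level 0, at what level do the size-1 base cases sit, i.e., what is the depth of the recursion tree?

For divide and conquer with division factor 4:

Problem sizes at each level:
Level 0: 1024
Level 1: 256
Level 2: 64
Level 3: 16
Level 4: 4
Level 5: 1

The root is level 0 and the size-1 base case is level 5 (the tree spans levels 0 through 5, i.e. 6 levels counting the root), so the depth is the number of divisions: log_4(1024) = 5

The recursion tree depth is log_4(1024) = 5. At each level, the problem size is divided by 4, so it takes 5 divisions to reduce to a base case of size 1. The algorithm makes 4 recursive calls at each level.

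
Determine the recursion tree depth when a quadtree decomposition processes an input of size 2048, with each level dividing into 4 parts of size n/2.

For divide and conquer with division factor 2:

Problem sizes at each level:
Level 0: 2048
Level 1: 1024
Level 2: 512
Level 3: 256
Level 4: 128
Level 5: 64
Level 6: 32
Level 7: 16
Level 8: 8
Level 9: 4
Level 10: 2
Level 11: 1

The root is level 0 and the size-1 base case is level 11 (the tree spans levels 0 through 11, i.e. 12 levels counting the root), so the depth is the number of divisions: log_2(2048) = 11

The recursion tree depth is log_2(2048) = 11. At each level, the problem size is divided by 2, so it takes 11 divisions to reduce to a base case of size 1. The algorithm makes 4 recursive calls at each level.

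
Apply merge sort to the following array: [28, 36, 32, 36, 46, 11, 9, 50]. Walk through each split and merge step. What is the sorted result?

Merge sort trace:

Split: [28, 36, 32, 36, 46, 11, 9, 50] -> [28, 36, 32, 36] and [46, 11, 9, 50]
  Split: [28, 36, 32, 36] -> [28, 36] and [32, 36]
    Split: [28, 36] -> [28] and [36]
    Merge: [28] + [36] -> [28, 36]
    Split: [32, 36] -> [32] and [36]
    Merge: [32] + [36] -> [32, 36]
  Merge: [28, 36] + [32, 36] -> [28, 32, 36, 36]
  Split: [46, 11, 9, 50] -> [46, 11] and [9, 50]
    Split: [46, 11] -> [46] and [11]
    Merge: [46] + [11] -> [11, 46]
    Split: [9, 50] -> [9] and [50]
    Merge: [9] + [50] -> [9, 50]
  Merge: [11, 46] + [9, 50] -> [9, 11, 46, 50]
Merge: [28, 32, 36, 36] + [9, 11, 46, 50] -> [9, 11, 28, 32, 36, 36, 46, 50]

Final sorted array: [9, 11, 28, 32, 36, 36, 46, 50]

The merge sort proceeds by recursively splitting the array and merging sorted halves.
After all merges, the sorted array is [9, 11, 28, 32, 36, 36, 46, 50].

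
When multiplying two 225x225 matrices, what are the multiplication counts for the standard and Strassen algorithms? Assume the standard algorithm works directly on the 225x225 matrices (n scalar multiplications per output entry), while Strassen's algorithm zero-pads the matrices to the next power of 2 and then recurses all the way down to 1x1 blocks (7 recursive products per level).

Matrix multiplication for 225x225 matrices:

Strassen's algorithm requires power-of-2 dimensions. Pad 225x225 to 256x256 (next power of 2).

Standard algorithm: 225^3 = 11390625 multiplications
Strassen's algorithm: 7^(log2(256)) = 7^8 = 5764801 multiplications
Savings: 11390625 - 5764801 = 5625824 multiplications

Standard: 11390625 multiplications (225^3). Strassen: 5764801 multiplications (7^8, after padding to 256x256). Strassen reduces 8 recursive multiplications to 7 at each level.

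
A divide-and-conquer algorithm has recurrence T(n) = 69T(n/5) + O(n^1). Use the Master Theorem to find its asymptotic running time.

Master Theorem for T(n) = 69T(n/5) + O(n^1):

a = 69, b = 5, c = 1
log_b(a) = log_5(69) = 2.6308

Case 1: c = 1 < log_5(69) = 2.6308
T(n) = O(n^(log_5 69))

For T(n) = 69T(n/5) + O(n^1): log_5(69) = 2.6308. This is Case 1 of the Master Theorem (c < log_b(a), work dominated by leaves), giving O(n^(log_5 69)).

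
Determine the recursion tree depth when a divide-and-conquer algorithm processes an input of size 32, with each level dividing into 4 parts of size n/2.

For divide and conquer with division factor 2:

Problem sizes at each level:
Level 0: 32
Level 1: 16
Level 2: 8
Level 3: 4
Level 4: 2
Level 5: 1

The root is level 0 and the size-1 base case is level 5 (the tree spans levels 0 through 5, i.e. 6 levels counting the root), so the depth is the number of divisions: log_2(32) = 5

The recursion tree depth is log_2(32) = 5. At each level, the problem size is divided by 2, so it takes 5 divisions to reduce to a base case of size 1. The algorithm makes 4 recursive calls at each level.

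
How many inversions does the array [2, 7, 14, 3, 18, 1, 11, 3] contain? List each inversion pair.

Finding inversions in [2, 7, 14, 3, 18, 1, 11, 3]:

(0, 5): arr[0]=2 > arr[5]=1
(1, 3): arr[1]=7 > arr[3]=3
(1, 5): arr[1]=7 > arr[5]=1
(1, 7): arr[1]=7 > arr[7]=3
(2, 3): arr[2]=14 > arr[3]=3
(2, 5): arr[2]=14 > arr[5]=1
(2, 6): arr[2]=14 > arr[6]=11
(2, 7): arr[2]=14 > arr[7]=3
(3, 5): arr[3]=3 > arr[5]=1
(4, 5): arr[4]=18 > arr[5]=1
(4, 6): arr[4]=18 > arr[6]=11
(4, 7): arr[4]=18 > arr[7]=3
(6, 7): arr[6]=11 > arr[7]=3

Total inversions: 13

The array has 13 inversion(s): (0,5), (1,3), (1,5), (1,7), (2,3), (2,5), (2,6), (2,7), (3,5), (4,5), (4,6), (4,7), (6,7). Each pair (i,j) satisfies i < j and arr[i] > arr[j].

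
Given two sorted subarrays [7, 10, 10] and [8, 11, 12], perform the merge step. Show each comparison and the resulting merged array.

Merging process:

Compare 7 vs 8: take 7 from left. Merged: [7]
Compare 10 vs 8: take 8 from right. Merged: [7, 8]
Compare 10 vs 11: take 10 from left. Merged: [7, 8, 10]
Compare 10 vs 11: take 10 from left. Merged: [7, 8, 10, 10]
Append remaining from right: [11, 12]. Merged: [7, 8, 10, 10, 11, 12]

Final merged array: [7, 8, 10, 10, 11, 12]
Total comparisons: 4

The merged array is [7, 8, 10, 10, 11, 12], requiring 4 comparisons. The merge step runs in O(n) time where n is the total number of elements.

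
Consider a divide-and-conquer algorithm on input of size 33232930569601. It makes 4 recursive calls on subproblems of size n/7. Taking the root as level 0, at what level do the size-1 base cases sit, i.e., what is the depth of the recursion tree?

For divide and conquer with division factor 7:

Problem sizes at each level:
Level 0: 33232930569601
Level 1: 4747561509943
Level 2: 678223072849
Level 3: 96889010407
Level 4: 13841287201
Level 5: 1977326743
Level 6: 282475249
Level 7: 40353607
Level 8: 5764801
Level 9: 823543
Level 10: 117649
Level 11: 16807
Level 12: 2401
Level 13: 343
Level 14: 49
Level 15: 7
Level 16: 1

The root is level 0 and the size-1 base case is level 16 (the tree spans levels 0 through 16, i.e. 17 levels counting the root), so the depth is the number of divisions: log_7(33232930569601) = 16

The recursion tree depth is log_7(33232930569601) = 16. At each level, the problem size is divided by 7, so it takes 16 divisions to reduce to a base case of size 1. The algorithm makes 4 recursive calls at each level.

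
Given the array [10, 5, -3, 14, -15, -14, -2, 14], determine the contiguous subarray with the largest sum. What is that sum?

Using Kadane's algorithm on [10, 5, -3, 14, -15, -14, -2, 14]:

Scanning through the array:
Position 1 (value 5): max_ending_here = 15, max_so_far = 15
Position 2 (value -3): max_ending_here = 12, max_so_far = 15
Position 3 (value 14): max_ending_here = 26, max_so_far = 26
Position 4 (value -15): max_ending_here = 11, max_so_far = 26
Position 5 (value -14): max_ending_here = -3, max_so_far = 26
Position 6 (value -2): max_ending_here = -2, max_so_far = 26
Position 7 (value 14): max_ending_here = 14, max_so_far = 26

Maximum subarray: [10, 5, -3, 14]
Maximum sum: 26

The maximum subarray is [10, 5, -3, 14] with sum 26. This subarray runs from index 0 to index 3.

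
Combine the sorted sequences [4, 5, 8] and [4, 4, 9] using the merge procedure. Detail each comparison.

Merging process:

Compare 4 vs 4: take 4 from left. Merged: [4]
Compare 5 vs 4: take 4 from right. Merged: [4, 4]
Compare 5 vs 4: take 4 from right. Merged: [4, 4, 4]
Compare 5 vs 9: take 5 from left. Merged: [4, 4, 4, 5]
Compare 8 vs 9: take 8 from left. Merged: [4, 4, 4, 5, 8]
Append remaining from right: [9]. Merged: [4, 4, 4, 5, 8, 9]

Final merged array: [4, 4, 4, 5, 8, 9]
Total comparisons: 5

The merged array is [4, 4, 4, 5, 8, 9], requiring 5 comparisons. The merge step runs in O(n) time where n is the total number of elements.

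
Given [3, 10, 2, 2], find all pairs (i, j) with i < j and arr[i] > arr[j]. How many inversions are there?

Finding inversions in [3, 10, 2, 2]:

(0, 2): arr[0]=3 > arr[2]=2
(0, 3): arr[0]=3 > arr[3]=2
(1, 2): arr[1]=10 > arr[2]=2
(1, 3): arr[1]=10 > arr[3]=2

Total inversions: 4

The array has 4 inversion(s): (0,2), (0,3), (1,2), (1,3). Each pair (i,j) satisfies i < j and arr[i] > arr[j].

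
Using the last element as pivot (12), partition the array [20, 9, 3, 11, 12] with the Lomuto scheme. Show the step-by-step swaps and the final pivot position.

Lomuto partition with pivot = 12:

Initial array: [20, 9, 3, 11, 12]

arr[0]=20 > 12: no swap
arr[1]=9 <= 12: swap with position 0, array becomes [9, 20, 3, 11, 12]
arr[2]=3 <= 12: swap with position 1, array becomes [9, 3, 20, 11, 12]
arr[3]=11 <= 12: swap with position 2, array becomes [9, 3, 11, 20, 12]

Place pivot at position 3: [9, 3, 11, 12, 20]
Pivot position: 3

After partitioning with pivot 12, the array becomes [9, 3, 11, 12, 20]. The pivot is placed at index 3. All elements to the left of the pivot are <= 12, and all elements to the right are > 12.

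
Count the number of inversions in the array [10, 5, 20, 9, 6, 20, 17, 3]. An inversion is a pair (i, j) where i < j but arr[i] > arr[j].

Finding inversions in [10, 5, 20, 9, 6, 20, 17, 3]:

(0, 1): arr[0]=10 > arr[1]=5
(0, 3): arr[0]=10 > arr[3]=9
(0, 4): arr[0]=10 > arr[4]=6
(0, 7): arr[0]=10 > arr[7]=3
(1, 7): arr[1]=5 > arr[7]=3
(2, 3): arr[2]=20 > arr[3]=9
(2, 4): arr[2]=20 > arr[4]=6
(2, 6): arr[2]=20 > arr[6]=17
(2, 7): arr[2]=20 > arr[7]=3
(3, 4): arr[3]=9 > arr[4]=6
(3, 7): arr[3]=9 > arr[7]=3
(4, 7): arr[4]=6 > arr[7]=3
(5, 6): arr[5]=20 > arr[6]=17
(5, 7): arr[5]=20 > arr[7]=3
(6, 7): arr[6]=17 > arr[7]=3

Total inversions: 15

The array has 15 inversion(s): (0,1), (0,3), (0,4), (0,7), (1,7), (2,3), (2,4), (2,6), (2,7), (3,4), (3,7), (4,7), (5,6), (5,7), (6,7). Each pair (i,j) satisfies i < j and arr[i] > arr[j].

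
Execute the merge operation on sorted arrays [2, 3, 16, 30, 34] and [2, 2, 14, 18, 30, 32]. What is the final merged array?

Merging process:

Compare 2 vs 2: take 2 from left. Merged: [2]
Compare 3 vs 2: take 2 from right. Merged: [2, 2]
Compare 3 vs 2: take 2 from right. Merged: [2, 2, 2]
Compare 3 vs 14: take 3 from left. Merged: [2, 2, 2, 3]
Compare 16 vs 14: take 14 from right. Merged: [2, 2, 2, 3, 14]
Compare 16 vs 18: take 16 from left. Merged: [2, 2, 2, 3, 14, 16]
Compare 30 vs 18: take 18 from right. Merged: [2, 2, 2, 3, 14, 16, 18]
Compare 30 vs 30: take 30 from left. Merged: [2, 2, 2, 3, 14, 16, 18, 30]
Compare 34 vs 30: take 30 from right. Merged: [2, 2, 2, 3, 14, 16, 18, 30, 30]
Compare 34 vs 32: take 32 from right. Merged: [2, 2, 2, 3, 14, 16, 18, 30, 30, 32]
Append remaining from left: [34]. Merged: [2, 2, 2, 3, 14, 16, 18, 30, 30, 32, 34]

Final merged array: [2, 2, 2, 3, 14, 16, 18, 30, 30, 32, 34]
Total comparisons: 10

The merged array is [2, 2, 2, 3, 14, 16, 18, 30, 30, 32, 34], requiring 10 comparisons. The merge step runs in O(n) time where n is the total number of elements.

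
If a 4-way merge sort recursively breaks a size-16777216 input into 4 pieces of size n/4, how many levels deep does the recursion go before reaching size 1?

For divide and conquer with division factor 4:

Problem sizes at each level:
Level 0: 16777216
Level 1: 4194304
Level 2: 1048576
Level 3: 262144
Level 4: 65536
Level 5: 16384
Level 6: 4096
Level 7: 1024
Level 8: 256
Level 9: 64
Level 10: 16
Level 11: 4
Level 12: 1

The root is level 0 and the size-1 base case is level 12 (the tree spans levels 0 through 12, i.e. 13 levels counting the root), so the depth is the number of divisions: log_4(16777216) = 12

The recursion tree depth is log_4(16777216) = 12. At each level, the problem size is divided by 4, so it takes 12 divisions to reduce to a base case of size 1. The algorithm makes 4 recursive calls at each level.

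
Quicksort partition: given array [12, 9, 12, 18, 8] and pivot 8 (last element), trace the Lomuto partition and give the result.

Lomuto partition with pivot = 8:

Initial array: [12, 9, 12, 18, 8]

arr[0]=12 > 8: no swap
arr[1]=9 > 8: no swap
arr[2]=12 > 8: no swap
arr[3]=18 > 8: no swap

Place pivot at position 0: [8, 9, 12, 18, 12]
Pivot position: 0

After partitioning with pivot 8, the array becomes [8, 9, 12, 18, 12]. The pivot is placed at index 0. All elements to the left of the pivot are <= 8, and all elements to the right are > 8.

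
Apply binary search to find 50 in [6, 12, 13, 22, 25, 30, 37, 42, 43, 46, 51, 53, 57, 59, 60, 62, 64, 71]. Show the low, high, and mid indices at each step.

Binary search for 50 in [6, 12, 13, 22, 25, 30, 37, 42, 43, 46, 51, 53, 57, 59, 60, 62, 64, 71]:

lo=0, hi=17, mid=8, arr[mid]=43 -> 43 < 50, search right half
lo=9, hi=17, mid=13, arr[mid]=59 -> 59 > 50, search left half
lo=9, hi=12, mid=10, arr[mid]=51 -> 51 > 50, search left half
lo=9, hi=9, mid=9, arr[mid]=46 -> 46 < 50, search right half
lo=10 > hi=9, target 50 not found

Binary search determines that 50 is not in the array after 4 comparisons. The search space was exhausted without finding the target.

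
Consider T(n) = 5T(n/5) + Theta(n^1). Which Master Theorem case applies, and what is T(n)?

Master Theorem for T(n) = 5T(n/5) + O(n^1):

a = 5, b = 5, c = 1
log_b(a) = log_5(5) = 1.0000

Case 2: c = 1 = log_5(5) = 1.0000
T(n) = O(n^1 log n) = O(n log n)

For T(n) = 5T(n/5) + O(n^1): log_5(5) = 1.0000. This is Case 2 of the Master Theorem (c = log_b(a), equal work at all levels), giving O(n log n).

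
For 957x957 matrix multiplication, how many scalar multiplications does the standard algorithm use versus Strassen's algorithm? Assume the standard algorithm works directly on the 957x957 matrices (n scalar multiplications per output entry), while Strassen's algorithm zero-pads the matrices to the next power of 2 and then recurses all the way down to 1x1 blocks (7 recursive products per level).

Matrix multiplication for 957x957 matrices:

Strassen's algorithm requires power-of-2 dimensions. Pad 957x957 to 1024x1024 (next power of 2).

Standard algorithm: 957^3 = 876467493 multiplications
Strassen's algorithm: 7^(log2(1024)) = 7^10 = 282475249 multiplications
Savings: 876467493 - 282475249 = 593992244 multiplications

Standard: 876467493 multiplications (957^3). Strassen: 282475249 multiplications (7^10, after padding to 1024x1024). Strassen reduces 8 recursive multiplications to 7 at each level.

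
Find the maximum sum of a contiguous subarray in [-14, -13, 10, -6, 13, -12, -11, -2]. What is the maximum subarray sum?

Using Kadane's algorithm on [-14, -13, 10, -6, 13, -12, -11, -2]:

Scanning through the array:
Position 1 (value -13): max_ending_here = -13, max_so_far = -13
Position 2 (value 10): max_ending_here = 10, max_so_far = 10
Position 3 (value -6): max_ending_here = 4, max_so_far = 10
Position 4 (value 13): max_ending_here = 17, max_so_far = 17
Position 5 (value -12): max_ending_here = 5, max_so_far = 17
Position 6 (value -11): max_ending_here = -6, max_so_far = 17
Position 7 (value -2): max_ending_here = -2, max_so_far = 17

Maximum subarray: [10, -6, 13]
Maximum sum: 17

The maximum subarray is [10, -6, 13] with sum 17. This subarray runs from index 2 to index 4.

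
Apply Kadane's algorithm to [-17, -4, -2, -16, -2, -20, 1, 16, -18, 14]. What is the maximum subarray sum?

Using Kadane's algorithm on [-17, -4, -2, -16, -2, -20, 1, 16, -18, 14]:

Scanning through the array:
Position 1 (value -4): max_ending_here = -4, max_so_far = -4
Position 2 (value -2): max_ending_here = -2, max_so_far = -2
Position 3 (value -16): max_ending_here = -16, max_so_far = -2
Position 4 (value -2): max_ending_here = -2, max_so_far = -2
Position 5 (value -20): max_ending_here = -20, max_so_far = -2
Position 6 (value 1): max_ending_here = 1, max_so_far = 1
Position 7 (value 16): max_ending_here = 17, max_so_far = 17
Position 8 (value -18): max_ending_here = -1, max_so_far = 17
Position 9 (value 14): max_ending_here = 14, max_so_far = 17

Maximum subarray: [1, 16]
Maximum sum: 17

The maximum subarray is [1, 16] with sum 17. This subarray runs from index 6 to index 7.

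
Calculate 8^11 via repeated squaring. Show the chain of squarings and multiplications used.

Computing 8^11 by squaring (build up from 8^1; each line after the first costs one multiplication):

8^1 = 8
8^2 = (8^1)^2 = 8^2 = 64
8^4 = (8^2)^2 = 64^2 = 4096
8^5 = 8 * 8^4 = 8 * 4096 = 32768
8^10 = (8^5)^2 = 32768^2 = 1073741824
8^11 = 8 * 8^10 = 8 * 1073741824 = 8589934592

Result: 8589934592
Multiplications needed: 5 (5 lines after 8^1)

8^11 = 8589934592. Using exponentiation by squaring, this requires 5 multiplications. The key idea: if the exponent is even, square the half-power; if odd, multiply by the base once.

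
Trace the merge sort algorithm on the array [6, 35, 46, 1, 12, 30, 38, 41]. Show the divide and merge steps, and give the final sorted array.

Merge sort trace:

Split: [6, 35, 46, 1, 12, 30, 38, 41] -> [6, 35, 46, 1] and [12, 30, 38, 41]
  Split: [6, 35, 46, 1] -> [6, 35] and [46, 1]
    Split: [6, 35] -> [6] and [35]
    Merge: [6] + [35] -> [6, 35]
    Split: [46, 1] -> [46] and [1]
    Merge: [46] + [1] -> [1, 46]
  Merge: [6, 35] + [1, 46] -> [1, 6, 35, 46]
  Split: [12, 30, 38, 41] -> [12, 30] and [38, 41]
    Split: [12, 30] -> [12] and [30]
    Merge: [12] + [30] -> [12, 30]
    Split: [38, 41] -> [38] and [41]
    Merge: [38] + [41] -> [38, 41]
  Merge: [12, 30] + [38, 41] -> [12, 30, 38, 41]
Merge: [1, 6, 35, 46] + [12, 30, 38, 41] -> [1, 6, 12, 30, 35, 38, 41, 46]

Final sorted array: [1, 6, 12, 30, 35, 38, 41, 46]

The merge sort proceeds by recursively splitting the array and merging sorted halves.
After all merges, the sorted array is [1, 6, 12, 30, 35, 38, 41, 46].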